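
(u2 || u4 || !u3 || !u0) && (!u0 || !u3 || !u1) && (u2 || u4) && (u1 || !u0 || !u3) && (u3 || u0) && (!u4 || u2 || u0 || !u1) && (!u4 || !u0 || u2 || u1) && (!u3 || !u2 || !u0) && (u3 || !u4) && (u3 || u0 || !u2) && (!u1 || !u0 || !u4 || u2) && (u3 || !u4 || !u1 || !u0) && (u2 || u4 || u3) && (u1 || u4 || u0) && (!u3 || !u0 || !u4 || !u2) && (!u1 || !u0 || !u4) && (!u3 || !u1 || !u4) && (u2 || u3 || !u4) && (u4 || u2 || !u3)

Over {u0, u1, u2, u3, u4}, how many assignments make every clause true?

5

There are 2^5 = 32 truth assignments over (u0, u1, u2, u3, u4).
Split on u4. With u4 = true, the clauses containing u4 are satisfied and !u4 drops from the rest; 2 of the 2^4 = 16 assignments to the other variables satisfy what remains.
With u4 = false, by the same count on the reduced clause set, 3 assignments work.
(One model: u0=F, u1=F, u2=F, u3=T, u4=T.)
Total: 2 + 3 = 5.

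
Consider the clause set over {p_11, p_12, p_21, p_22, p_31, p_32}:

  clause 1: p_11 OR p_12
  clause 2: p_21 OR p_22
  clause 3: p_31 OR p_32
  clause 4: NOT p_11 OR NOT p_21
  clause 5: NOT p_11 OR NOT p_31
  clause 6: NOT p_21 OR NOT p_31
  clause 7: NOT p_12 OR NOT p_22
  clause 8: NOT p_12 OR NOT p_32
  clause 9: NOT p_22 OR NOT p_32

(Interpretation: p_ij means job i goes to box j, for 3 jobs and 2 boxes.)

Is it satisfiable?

Case p_11 = true:
(NOT p_21) alone gives p_21 = false.
(p_22) alone gives p_22 = true.
(NOT p_31) alone gives p_31 = false.
(p_32) alone gives p_32 = true.
But (NOT p_32) is also a unit clause — contradiction.
Undo p_11 and try p_11 = false.
(p_12) alone gives p_12 = true.
(NOT p_22) alone gives p_22 = false.
(p_21) alone gives p_21 = true.
(NOT p_31) alone gives p_31 = false.
(p_32) alone gives p_32 = true.
But (NOT p_32) is also a unit clause — contradiction.
Either choice for p_11 ends in contradiction.
No assignment satisfies every clause.

No, unsatisfiable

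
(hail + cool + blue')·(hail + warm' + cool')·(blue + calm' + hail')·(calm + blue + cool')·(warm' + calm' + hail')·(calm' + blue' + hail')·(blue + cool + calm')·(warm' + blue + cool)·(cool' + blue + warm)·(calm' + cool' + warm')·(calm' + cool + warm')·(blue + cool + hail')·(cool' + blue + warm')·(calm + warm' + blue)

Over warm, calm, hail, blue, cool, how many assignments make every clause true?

There are 2^5 = 32 truth assignments over (warm, calm, hail, blue, cool).
Split on cool. With cool = 1, the clauses containing cool are satisfied and cool' drops from the rest; 4 of the 2^4 = 16 assignments to the other variables satisfy what remains.
With cool = 0, by the same count on the reduced clause set, 3 assignments work.
(One model: warm=F, calm=F, hail=F, blue=F, cool=F.)
Total: 4 + 3 = 7.

7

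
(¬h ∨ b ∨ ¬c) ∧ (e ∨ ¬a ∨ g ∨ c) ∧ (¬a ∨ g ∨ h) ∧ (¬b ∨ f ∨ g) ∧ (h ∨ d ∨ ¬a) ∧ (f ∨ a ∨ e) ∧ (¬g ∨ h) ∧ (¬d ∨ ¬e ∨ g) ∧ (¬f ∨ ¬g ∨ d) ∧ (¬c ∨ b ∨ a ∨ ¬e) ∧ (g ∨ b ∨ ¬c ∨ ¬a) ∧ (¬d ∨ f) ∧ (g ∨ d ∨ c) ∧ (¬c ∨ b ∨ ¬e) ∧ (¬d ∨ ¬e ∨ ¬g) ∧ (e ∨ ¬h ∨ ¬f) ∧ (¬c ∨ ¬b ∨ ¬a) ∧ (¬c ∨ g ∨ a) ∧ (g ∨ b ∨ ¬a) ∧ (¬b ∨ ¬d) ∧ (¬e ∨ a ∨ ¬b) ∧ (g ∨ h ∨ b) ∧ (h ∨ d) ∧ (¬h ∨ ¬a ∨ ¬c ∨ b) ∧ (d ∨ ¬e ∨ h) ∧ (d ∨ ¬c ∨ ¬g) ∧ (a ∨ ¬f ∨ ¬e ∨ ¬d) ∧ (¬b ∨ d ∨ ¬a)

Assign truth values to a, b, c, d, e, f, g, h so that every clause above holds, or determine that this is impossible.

a: True,  b: False,  c: False,  d: False,  e: False,  f: False,  g: True,  h: True

Branch on g: set g = True.
(h) alone gives h = True.
Branch on b: set b = False.
(¬c) alone gives c = False.
Branch on f: set f = False.
(¬d) alone gives d = False.
Branch on a: set a = True.
Every clause is now satisfied; e is unconstrained.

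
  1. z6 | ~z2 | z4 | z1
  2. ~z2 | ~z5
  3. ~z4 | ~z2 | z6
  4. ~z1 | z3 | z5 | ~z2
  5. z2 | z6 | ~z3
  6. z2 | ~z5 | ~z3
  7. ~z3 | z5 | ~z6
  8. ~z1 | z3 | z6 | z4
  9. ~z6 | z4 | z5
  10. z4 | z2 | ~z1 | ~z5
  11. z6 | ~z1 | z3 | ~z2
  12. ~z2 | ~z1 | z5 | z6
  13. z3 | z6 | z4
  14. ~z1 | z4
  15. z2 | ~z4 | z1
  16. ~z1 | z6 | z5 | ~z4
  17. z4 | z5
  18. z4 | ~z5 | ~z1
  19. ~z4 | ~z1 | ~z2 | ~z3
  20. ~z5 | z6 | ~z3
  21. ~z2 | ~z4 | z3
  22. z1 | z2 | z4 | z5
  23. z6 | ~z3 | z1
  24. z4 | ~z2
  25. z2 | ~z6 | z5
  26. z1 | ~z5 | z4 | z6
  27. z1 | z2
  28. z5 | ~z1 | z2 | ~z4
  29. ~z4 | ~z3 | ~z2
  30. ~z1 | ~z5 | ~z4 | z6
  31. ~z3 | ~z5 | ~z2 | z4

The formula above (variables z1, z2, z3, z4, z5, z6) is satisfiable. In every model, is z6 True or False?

Suppose z6 = 0.
Try z2 = 0.
From the singleton clause (~z3), z3 = 0.
From the singleton clause (z4), z4 = 1.
From the singleton clause (z1), z1 = 1.
From the singleton clause (z5), z5 = 1.
Now (~z5) is unsatisfied and unit — conflict.
That branch fails; take z2 = 1 instead.
From the singleton clause (~z5), z5 = 0.
From the singleton clause (~z4), z4 = 0.
Now (z4) is unsatisfied and unit — conflict.
Either choice for z2 ends in contradiction.
So every satisfying assignment has z6 = True.

True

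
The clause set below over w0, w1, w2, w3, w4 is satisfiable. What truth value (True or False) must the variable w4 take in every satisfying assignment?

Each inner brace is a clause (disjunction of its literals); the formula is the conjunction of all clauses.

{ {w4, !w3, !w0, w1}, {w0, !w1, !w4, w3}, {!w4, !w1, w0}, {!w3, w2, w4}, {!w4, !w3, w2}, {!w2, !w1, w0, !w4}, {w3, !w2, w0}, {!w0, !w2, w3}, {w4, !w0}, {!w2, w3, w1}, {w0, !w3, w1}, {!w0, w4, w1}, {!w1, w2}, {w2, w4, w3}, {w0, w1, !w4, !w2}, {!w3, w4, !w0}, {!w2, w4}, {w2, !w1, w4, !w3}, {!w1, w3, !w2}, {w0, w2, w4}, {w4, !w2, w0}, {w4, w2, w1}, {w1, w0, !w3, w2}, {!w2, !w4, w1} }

True

Suppose w4 = false.
(!w0) alone gives w0 = false.
(!w2) alone gives w2 = false.
Now (w2) is unsatisfied and unit — conflict.
So every satisfying assignment has w4 = True.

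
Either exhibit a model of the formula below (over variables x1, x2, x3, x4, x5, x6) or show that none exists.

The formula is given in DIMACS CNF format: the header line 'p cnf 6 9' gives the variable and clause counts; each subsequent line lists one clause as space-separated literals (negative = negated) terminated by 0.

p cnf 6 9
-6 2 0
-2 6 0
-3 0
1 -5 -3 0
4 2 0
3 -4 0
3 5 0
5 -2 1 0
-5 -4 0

Unit clause (¬x3) forces x3 = False.
Unit clause (¬x4) forces x4 = False.
Unit clause (x2) forces x2 = True.
Unit clause (x6) forces x6 = True.
Unit clause (x5) forces x5 = True.
Every clause is now satisfied; x1 is unconstrained.

x1 ↦ False,  x2 ↦ True,  x3 ↦ False,  x4 ↦ False,  x5 ↦ True,  x6 ↦ True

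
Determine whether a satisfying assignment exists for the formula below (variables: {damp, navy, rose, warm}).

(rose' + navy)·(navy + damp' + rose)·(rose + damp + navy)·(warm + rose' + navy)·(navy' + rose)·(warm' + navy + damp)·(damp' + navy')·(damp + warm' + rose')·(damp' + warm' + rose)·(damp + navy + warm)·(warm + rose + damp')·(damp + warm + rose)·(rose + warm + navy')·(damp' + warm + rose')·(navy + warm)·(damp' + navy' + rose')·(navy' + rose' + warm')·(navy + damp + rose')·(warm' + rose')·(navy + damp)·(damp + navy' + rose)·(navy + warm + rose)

Yes

Try rose = 1.
Unit clause (navy) forces navy = 1.
Unit clause (damp') forces damp = 0.
Unit clause (warm') forces warm = 0.
All clauses are satisfied.
A satisfying assignment: damp: 0,  navy: 1,  rose: 1,  warm: 0.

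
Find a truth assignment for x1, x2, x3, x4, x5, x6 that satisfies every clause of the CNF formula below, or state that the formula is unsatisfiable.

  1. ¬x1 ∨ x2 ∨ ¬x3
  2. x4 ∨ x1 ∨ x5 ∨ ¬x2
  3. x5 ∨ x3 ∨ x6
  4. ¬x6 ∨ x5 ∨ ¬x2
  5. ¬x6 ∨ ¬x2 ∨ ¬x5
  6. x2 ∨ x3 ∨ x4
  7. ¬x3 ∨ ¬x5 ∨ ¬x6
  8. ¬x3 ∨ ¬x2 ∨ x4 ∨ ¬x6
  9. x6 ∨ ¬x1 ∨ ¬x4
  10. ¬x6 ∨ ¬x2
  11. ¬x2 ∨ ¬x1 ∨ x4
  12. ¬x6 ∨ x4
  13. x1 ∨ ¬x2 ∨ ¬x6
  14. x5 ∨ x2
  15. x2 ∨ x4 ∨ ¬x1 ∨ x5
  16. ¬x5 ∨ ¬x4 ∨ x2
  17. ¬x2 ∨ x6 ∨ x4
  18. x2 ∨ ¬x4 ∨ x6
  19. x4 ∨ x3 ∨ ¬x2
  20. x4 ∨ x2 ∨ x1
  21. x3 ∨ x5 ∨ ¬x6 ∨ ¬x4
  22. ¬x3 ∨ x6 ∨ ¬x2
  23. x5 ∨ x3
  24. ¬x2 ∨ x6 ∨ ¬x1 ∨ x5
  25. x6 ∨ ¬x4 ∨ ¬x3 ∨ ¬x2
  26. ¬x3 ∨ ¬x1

x1=False, x2=True, x3=False, x4=True, x5=True, x6=False

Try x6 = False.
Try x5 = True.
Try x1 = False.
Try x4 = True.
The clause (x2) is unit, so x2 = True.
The clause (¬x3) is unit, so x3 = False.
Every clause now holds.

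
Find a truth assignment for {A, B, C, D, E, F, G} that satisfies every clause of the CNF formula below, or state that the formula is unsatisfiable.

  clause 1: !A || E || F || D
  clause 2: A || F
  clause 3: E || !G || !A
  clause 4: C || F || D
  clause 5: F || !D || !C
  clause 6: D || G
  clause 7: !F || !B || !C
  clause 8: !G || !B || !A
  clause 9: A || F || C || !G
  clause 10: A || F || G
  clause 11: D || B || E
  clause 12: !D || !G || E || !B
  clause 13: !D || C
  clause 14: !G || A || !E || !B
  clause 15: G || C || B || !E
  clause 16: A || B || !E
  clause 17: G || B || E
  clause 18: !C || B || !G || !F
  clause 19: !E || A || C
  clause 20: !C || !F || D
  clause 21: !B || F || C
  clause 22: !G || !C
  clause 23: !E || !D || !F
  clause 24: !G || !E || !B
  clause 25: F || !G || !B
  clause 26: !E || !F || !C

Try A = false.
From the singleton clause (F), F = true.
Try D = false.
From the singleton clause (G), G = true.
From the singleton clause (!C), C = false.
From the singleton clause (!E), E = false.
From the singleton clause (B), B = true.
Every clause now holds.

A ↦ false, B ↦ true, C ↦ false, D ↦ false, E ↦ false, F ↦ true, G ↦ true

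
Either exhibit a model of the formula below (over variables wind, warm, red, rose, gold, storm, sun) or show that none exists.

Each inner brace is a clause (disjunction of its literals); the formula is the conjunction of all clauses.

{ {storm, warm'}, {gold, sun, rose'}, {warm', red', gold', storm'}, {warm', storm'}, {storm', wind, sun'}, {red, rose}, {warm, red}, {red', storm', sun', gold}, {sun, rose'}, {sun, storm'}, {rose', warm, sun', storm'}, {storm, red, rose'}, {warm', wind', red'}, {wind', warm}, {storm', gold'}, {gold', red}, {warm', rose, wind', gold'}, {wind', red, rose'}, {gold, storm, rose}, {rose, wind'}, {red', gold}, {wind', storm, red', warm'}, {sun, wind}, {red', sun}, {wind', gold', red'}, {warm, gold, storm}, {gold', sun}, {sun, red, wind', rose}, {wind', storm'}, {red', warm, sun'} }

UNSATISFIABLE

Case storm = 1:
From the singleton clause (warm'), warm = 0.
From the singleton clause (red), red = 1.
From the singleton clause (sun), sun = 1.
But (sun') is also a unit clause — contradiction.
Undo storm and try storm = 0.
From the singleton clause (warm'), warm = 0.
From the singleton clause (red), red = 1.
From the singleton clause (wind'), wind = 0.
From the singleton clause (gold), gold = 1.
From the singleton clause (sun), sun = 1.
But (sun') is also a unit clause — contradiction.
Either choice for storm ends in contradiction.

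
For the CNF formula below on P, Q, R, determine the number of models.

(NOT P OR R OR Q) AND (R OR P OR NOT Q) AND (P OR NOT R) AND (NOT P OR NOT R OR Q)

3

There are 2^3 = 8 truth assignments over (P, Q, R).
Split on Q. With Q = true, the clauses containing Q are satisfied and NOT Q drops from the rest; 2 of the 2^2 = 4 assignments to the other variables satisfy what remains.
With Q = false, by the same count on the reduced clause set, 1 assignment works.
(One model: P=F, Q=F, R=F.)
Total: 2 + 1 = 3.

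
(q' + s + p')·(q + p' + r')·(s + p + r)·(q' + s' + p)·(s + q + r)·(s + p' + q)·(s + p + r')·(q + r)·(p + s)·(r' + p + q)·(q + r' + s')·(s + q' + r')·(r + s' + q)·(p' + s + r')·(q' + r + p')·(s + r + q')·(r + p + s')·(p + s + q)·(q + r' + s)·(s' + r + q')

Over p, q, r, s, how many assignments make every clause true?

1

There are 2^4 = 16 truth assignments over (p, q, r, s).
Check each against the 20 clauses (columns in the order p, q, r, s):
  F F F F  ✗ fails (s + p + r)
  F F F T  ✗ fails (q + r)
  F F T F  ✗ fails (s + p + r')
  F F T T  ✗ fails (r' + p + q)
  F T F F  ✗ fails (s + p + r)
  F T F T  ✗ fails (q' + s' + p)
  F T T F  ✗ fails (s + p + r')
  F T T T  ✗ fails (q' + s' + p)
  T F F F  ✗ fails (s + q + r)
  T F F T  ✗ fails (q + r)
  T F T F  ✗ fails (q + p' + r')
  T F T T  ✗ fails (q + p' + r')
  T T F F  ✗ fails (q' + s + p')
  T T F T  ✗ fails (q' + r + p')
  T T T F  ✗ fails (q' + s + p')
  T T T T  ✓ satisfies all
1 of the 16 rows is a model.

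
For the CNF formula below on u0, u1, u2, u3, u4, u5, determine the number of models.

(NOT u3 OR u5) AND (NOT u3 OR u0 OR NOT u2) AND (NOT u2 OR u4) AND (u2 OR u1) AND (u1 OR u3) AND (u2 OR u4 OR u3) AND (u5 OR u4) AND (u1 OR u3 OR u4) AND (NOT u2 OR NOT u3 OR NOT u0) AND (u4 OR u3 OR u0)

There are 2^6 = 64 truth assignments over (u0, u1, u2, u3, u4, u5).
Split on u1. With u1 = true, the clauses containing u1 are satisfied and NOT u1 drops from the rest; 12 of the 2^5 = 32 assignments to the other variables satisfy what remains.
With u1 = false, by the same count on the reduced clause set, 0 assignments work.
Total: 12 + 0 = 12.

12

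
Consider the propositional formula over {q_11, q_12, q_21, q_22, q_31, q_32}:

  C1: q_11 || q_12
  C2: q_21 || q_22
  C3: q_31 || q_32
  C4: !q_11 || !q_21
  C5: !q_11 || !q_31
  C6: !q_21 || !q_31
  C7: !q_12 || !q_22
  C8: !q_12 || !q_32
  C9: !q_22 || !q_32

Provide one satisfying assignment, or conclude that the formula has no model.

UNSATISFIABLE

Try q_11 = true.
(!q_21) alone gives q_21 = false.
(q_22) alone gives q_22 = true.
(!q_31) alone gives q_31 = false.
(q_32) alone gives q_32 = true.
But (!q_32) is also a unit clause — contradiction.
Undo q_11 and try q_11 = false.
(q_12) alone gives q_12 = true.
(!q_22) alone gives q_22 = false.
(q_21) alone gives q_21 = true.
(!q_31) alone gives q_31 = false.
(q_32) alone gives q_32 = true.
But (!q_32) is also a unit clause — contradiction.
Neither q_11 = true nor q_11 = false works.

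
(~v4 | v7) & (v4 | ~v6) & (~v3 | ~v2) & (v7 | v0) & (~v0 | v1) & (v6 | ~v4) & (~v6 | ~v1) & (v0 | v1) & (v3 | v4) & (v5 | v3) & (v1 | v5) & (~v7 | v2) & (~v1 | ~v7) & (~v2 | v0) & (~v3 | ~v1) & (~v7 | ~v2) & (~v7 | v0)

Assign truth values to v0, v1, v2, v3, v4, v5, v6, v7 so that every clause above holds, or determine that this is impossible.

UNSATISFIABLE

Case v4 = 0:
Unit clause (~v6) forces v6 = 0.
Unit clause (v3) forces v3 = 1.
Unit clause (~v2) forces v2 = 0.
Unit clause (~v7) forces v7 = 0.
Unit clause (v0) forces v0 = 1.
Unit clause (v1) forces v1 = 1.
That conflicts with the unit clause (~v1).
Undo v4 and try v4 = 1.
Unit clause (v7) forces v7 = 1.
Unit clause (v6) forces v6 = 1.
Unit clause (~v1) forces v1 = 0.
Unit clause (~v0) forces v0 = 0.
That conflicts with the unit clause (v0).
Both values of v4 lead to a conflict.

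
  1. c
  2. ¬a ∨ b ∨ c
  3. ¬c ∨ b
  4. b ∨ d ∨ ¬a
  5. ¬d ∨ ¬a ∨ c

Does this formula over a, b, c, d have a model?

Yes

The clause (c) is unit, so c = True.
The clause (b) is unit, so b = True.
No clause remains; a, d are free.
A satisfying assignment: a ↦ True; b ↦ True; c ↦ True; d ↦ True.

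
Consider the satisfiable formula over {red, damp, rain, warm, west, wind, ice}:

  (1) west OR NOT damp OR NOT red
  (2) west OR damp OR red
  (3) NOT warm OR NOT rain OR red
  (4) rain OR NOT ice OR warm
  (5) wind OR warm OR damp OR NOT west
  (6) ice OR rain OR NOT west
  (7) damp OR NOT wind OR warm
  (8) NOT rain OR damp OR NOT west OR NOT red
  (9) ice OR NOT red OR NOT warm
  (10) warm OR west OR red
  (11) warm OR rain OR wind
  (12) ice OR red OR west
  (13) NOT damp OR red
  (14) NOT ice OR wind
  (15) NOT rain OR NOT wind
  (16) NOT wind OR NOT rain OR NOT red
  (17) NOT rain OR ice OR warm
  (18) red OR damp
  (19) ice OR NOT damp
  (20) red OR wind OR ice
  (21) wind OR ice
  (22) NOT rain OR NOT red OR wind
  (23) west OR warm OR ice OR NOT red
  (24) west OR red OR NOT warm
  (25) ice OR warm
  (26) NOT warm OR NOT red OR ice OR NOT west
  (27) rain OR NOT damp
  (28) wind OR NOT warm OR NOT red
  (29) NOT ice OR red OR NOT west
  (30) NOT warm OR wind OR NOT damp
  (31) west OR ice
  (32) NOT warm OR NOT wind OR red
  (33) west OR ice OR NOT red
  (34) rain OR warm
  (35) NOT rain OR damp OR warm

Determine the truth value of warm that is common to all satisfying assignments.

Suppose warm = false.
The clause (ice) is unit, so ice = true.
The clause (rain) is unit, so rain = true.
The clause (wind) is unit, so wind = true.
That conflicts with the unit clause (NOT wind).
So every satisfying assignment has warm = True.

True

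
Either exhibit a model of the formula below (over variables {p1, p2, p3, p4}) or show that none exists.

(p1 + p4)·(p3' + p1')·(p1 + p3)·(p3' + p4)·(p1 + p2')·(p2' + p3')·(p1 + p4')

Case p1 = 1:
The clause (p3') is unit, so p3 = 0.
Every clause is now satisfied; p2, p4 are unconstrained.

p1: 1,  p2: 1,  p3: 0,  p4: 0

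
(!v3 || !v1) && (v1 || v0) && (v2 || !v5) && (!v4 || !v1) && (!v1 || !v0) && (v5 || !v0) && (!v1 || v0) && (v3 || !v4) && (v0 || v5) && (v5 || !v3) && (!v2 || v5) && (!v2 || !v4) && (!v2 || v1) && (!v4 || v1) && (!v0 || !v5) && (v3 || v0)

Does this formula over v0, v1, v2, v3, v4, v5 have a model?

Case v3 = false:
(!v4) alone gives v4 = false.
(v0) alone gives v0 = true.
(!v1) alone gives v1 = false.
(v5) alone gives v5 = true.
But (!v5) is also a unit clause — contradiction.
That branch fails; take v3 = true instead.
(!v1) alone gives v1 = false.
(v0) alone gives v0 = true.
(v5) alone gives v5 = true.
But (!v5) is also a unit clause — contradiction.
Either choice for v3 ends in contradiction.
No assignment satisfies every clause.

No, unsatisfiable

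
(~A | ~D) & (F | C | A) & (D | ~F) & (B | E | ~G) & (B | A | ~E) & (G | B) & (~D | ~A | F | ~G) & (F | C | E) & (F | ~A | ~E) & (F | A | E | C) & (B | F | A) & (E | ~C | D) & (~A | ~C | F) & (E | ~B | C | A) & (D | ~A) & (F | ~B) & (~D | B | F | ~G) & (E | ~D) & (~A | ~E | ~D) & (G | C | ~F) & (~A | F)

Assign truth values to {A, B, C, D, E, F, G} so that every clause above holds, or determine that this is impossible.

Try A = 0.
Try F = 1.
From the singleton clause (D), D = 1.
From the singleton clause (E), E = 1.
From the singleton clause (B), B = 1.
Try G = 1.
Every clause is now satisfied; C is unconstrained.

A: 0, B: 1, C: 1, D: 1, E: 1, F: 1, G: 1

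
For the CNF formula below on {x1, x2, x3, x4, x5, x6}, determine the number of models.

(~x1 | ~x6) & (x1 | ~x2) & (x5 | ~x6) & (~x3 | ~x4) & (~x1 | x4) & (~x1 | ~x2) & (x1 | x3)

There are 2^6 = 64 truth assignments over (x1, x2, x3, x4, x5, x6).
Split on x3. With x3 = 1, the clauses containing x3 are satisfied and ~x3 drops from the rest; 3 of the 2^5 = 32 assignments to the other variables satisfy what remains.
With x3 = 0, by the same count on the reduced clause set, 2 assignments work.
(One model: x1=F, x2=F, x3=T, x4=F, x5=F, x6=F.)
Total: 3 + 2 = 5.

5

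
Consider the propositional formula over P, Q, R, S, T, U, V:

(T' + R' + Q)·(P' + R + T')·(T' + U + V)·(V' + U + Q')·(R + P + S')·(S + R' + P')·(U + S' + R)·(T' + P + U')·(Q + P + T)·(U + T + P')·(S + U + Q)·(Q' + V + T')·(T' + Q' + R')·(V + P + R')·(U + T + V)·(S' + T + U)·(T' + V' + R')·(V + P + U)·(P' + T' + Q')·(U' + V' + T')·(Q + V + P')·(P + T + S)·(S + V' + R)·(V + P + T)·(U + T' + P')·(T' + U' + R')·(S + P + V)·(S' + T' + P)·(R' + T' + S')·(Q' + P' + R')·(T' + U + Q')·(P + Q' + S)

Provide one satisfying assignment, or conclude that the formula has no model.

Suppose T = 0.
Suppose Q = 0.
(P) alone gives P = 1.
(U) alone gives U = 1.
(V) alone gives V = 1.
Suppose S = 1.
Every clause is now satisfied; R is unconstrained.

P: 1,  Q: 0,  R: 1,  S: 1,  T: 0,  U: 1,  V: 1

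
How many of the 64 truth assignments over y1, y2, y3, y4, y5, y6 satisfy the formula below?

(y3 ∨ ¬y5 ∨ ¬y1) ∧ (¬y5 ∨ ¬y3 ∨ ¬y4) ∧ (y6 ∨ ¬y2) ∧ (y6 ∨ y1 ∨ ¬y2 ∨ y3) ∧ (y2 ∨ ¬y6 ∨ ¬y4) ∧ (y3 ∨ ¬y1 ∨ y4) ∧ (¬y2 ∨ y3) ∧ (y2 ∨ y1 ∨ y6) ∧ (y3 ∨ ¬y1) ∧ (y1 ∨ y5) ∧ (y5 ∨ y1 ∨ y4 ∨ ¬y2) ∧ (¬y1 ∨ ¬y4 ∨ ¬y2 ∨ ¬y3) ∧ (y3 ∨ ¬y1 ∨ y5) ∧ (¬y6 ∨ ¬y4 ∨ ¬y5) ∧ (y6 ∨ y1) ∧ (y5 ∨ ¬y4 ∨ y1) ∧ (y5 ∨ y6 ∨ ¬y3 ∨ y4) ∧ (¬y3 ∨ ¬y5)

4

There are 2^6 = 64 truth assignments over (y1, y2, y3, y4, y5, y6).
Split on y3. With y3 = True, the clauses containing y3 are satisfied and ¬y3 drops from the rest; 3 of the 2^5 = 32 assignments to the other variables satisfy what remains.
With y3 = False, by the same count on the reduced clause set, 1 assignment works.
Total: 3 + 1 = 4.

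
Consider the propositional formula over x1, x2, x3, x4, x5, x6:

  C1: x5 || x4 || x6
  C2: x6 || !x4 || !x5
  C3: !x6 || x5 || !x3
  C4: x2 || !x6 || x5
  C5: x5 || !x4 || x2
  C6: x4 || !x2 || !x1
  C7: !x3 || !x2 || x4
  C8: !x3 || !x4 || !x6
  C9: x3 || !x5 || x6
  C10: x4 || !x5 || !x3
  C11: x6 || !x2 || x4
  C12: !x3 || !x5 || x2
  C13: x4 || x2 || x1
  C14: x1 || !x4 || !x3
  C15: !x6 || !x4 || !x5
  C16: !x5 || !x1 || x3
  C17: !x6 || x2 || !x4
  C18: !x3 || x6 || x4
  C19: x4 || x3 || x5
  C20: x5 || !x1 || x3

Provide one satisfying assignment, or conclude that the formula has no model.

Case x5 = false:
Case x4 = true:
Unit clause (x2) forces x2 = true.
Case x6 = true:
Unit clause (!x3) forces x3 = false.
Unit clause (!x1) forces x1 = false.
All clauses are satisfied.

x1: false,  x2: true,  x3: false,  x4: true,  x5: false,  x6: true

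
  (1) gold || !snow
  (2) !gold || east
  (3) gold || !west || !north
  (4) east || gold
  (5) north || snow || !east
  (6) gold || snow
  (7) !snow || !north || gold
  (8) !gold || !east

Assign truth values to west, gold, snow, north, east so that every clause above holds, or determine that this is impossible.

Branch on gold: set gold = true.
(east) alone gives east = true.
Now (!east) is unsatisfied and unit — conflict.
Undo gold and try gold = false.
(!snow) alone gives snow = false.
Now (snow) is unsatisfied and unit — conflict.
Neither gold = true nor gold = false works.

UNSATISFIABLE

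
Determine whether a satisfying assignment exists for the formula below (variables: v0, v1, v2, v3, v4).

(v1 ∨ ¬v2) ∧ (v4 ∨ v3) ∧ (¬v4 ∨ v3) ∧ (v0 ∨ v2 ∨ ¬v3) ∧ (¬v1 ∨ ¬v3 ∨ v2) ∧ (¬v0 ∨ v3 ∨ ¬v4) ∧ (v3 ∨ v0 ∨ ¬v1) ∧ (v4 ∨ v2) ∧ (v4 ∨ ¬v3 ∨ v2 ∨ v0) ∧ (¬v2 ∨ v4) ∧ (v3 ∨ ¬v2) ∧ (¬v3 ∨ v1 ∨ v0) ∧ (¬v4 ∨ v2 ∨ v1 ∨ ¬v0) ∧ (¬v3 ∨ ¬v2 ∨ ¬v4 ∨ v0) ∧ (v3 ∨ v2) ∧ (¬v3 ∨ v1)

Branch on v1: set v1 = True.
Branch on v4: set v4 = True.
(v3) alone gives v3 = True.
(v2) alone gives v2 = True.
(v0) alone gives v0 = True.
This assignment satisfies each clause.
A satisfying assignment: v0 ↦ True, v1 ↦ True, v2 ↦ True, v3 ↦ True, v4 ↦ True.

Yes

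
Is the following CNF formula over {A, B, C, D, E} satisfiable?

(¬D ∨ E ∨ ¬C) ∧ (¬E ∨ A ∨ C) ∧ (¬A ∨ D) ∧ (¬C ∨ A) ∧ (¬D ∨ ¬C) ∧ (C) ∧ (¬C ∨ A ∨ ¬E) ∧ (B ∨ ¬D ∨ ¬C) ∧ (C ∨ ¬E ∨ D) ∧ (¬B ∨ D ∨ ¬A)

Unsatisfiable

(C) alone gives C = True.
(A) alone gives A = True.
(D) alone gives D = True.
Now (¬D) is unsatisfied and unit — conflict.
No assignment satisfies every clause.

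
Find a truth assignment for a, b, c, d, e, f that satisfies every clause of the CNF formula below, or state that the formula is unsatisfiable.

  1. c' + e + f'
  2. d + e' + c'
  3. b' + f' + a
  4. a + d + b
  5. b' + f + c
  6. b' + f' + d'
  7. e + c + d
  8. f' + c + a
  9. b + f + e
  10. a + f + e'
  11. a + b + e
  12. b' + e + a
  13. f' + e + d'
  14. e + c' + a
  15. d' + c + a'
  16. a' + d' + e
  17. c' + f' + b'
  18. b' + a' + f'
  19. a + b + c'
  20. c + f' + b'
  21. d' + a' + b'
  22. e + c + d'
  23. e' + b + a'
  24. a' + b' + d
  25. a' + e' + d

UNSATISFIABLE

Case c = 0:
Case b = 0:
Case a = 1:
From the singleton clause (d'), d = 0.
From the singleton clause (e), e = 1.
Now (e') is unsatisfied and unit — conflict.
Undo a and try a = 0.
From the singleton clause (d), d = 1.
From the singleton clause (f'), f = 0.
From the singleton clause (e), e = 1.
Now (e') is unsatisfied and unit — conflict.
Neither a = 1 nor a = 0 works.
Undo b and try b = 1.
From the singleton clause (f), f = 1.
Now (f') is unsatisfied and unit — conflict.
Neither b = 1 nor b = 0 works.
Undo c and try c = 1.
Case e = 1:
From the singleton clause (d), d = 1.
Case b = 0:
From the singleton clause (a), a = 1.
Now (a') is unsatisfied and unit — conflict.
Undo b and try b = 1.
From the singleton clause (f'), f = 0.
From the singleton clause (a), a = 1.
Now (a') is unsatisfied and unit — conflict.
Neither b = 1 nor b = 0 works.
Undo e and try e = 0.
From the singleton clause (f'), f = 0.
From the singleton clause (b), b = 1.
From the singleton clause (a), a = 1.
From the singleton clause (d'), d = 0.
Now (d) is unsatisfied and unit — conflict.
Neither e = 1 nor e = 0 works.
Neither c = 1 nor c = 0 works.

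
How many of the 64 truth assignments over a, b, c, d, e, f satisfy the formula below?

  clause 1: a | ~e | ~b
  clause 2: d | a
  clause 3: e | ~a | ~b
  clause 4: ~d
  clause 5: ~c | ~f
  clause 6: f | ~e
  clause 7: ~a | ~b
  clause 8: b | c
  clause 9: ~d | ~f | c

There are 2^6 = 64 truth assignments over (a, b, c, d, e, f).
Split on a. With a = 1, the clauses containing a are satisfied and ~a drops from the rest; 1 of the 2^5 = 32 assignments to the other variables satisfy what remains.
With a = 0, by the same count on the reduced clause set, 0 assignments work.
(One model: a=T, b=F, c=T, d=F, e=F, f=F.)
Total: 1 + 0 = 1.

1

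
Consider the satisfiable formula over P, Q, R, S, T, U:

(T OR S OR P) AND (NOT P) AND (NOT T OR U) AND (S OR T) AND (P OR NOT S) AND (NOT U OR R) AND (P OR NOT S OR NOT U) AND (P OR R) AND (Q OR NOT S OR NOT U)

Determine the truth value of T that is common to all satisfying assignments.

Suppose T = false.
(NOT P) alone gives P = false.
(S) alone gives S = true.
But (NOT S) is also a unit clause — contradiction.
So every satisfying assignment has T = True.

True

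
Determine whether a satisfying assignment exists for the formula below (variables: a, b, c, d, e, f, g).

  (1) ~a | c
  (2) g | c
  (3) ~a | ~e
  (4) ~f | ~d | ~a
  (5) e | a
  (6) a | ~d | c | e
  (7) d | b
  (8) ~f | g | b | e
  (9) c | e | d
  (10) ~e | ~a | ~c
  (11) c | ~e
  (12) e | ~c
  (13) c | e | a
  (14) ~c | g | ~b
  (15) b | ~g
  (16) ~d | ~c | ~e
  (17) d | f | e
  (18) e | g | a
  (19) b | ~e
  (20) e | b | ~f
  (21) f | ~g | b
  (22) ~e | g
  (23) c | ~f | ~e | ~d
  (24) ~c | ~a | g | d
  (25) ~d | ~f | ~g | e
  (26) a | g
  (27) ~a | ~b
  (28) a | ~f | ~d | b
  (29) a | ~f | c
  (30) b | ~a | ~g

Case a = 0:
The clause (e) is unit, so e = 1.
The clause (c) is unit, so c = 1.
The clause (~d) is unit, so d = 0.
The clause (b) is unit, so b = 1.
The clause (g) is unit, so g = 1.
Every clause is now satisfied; f is unconstrained.
A satisfying assignment: a=0,  b=1,  c=1,  d=0,  e=1,  f=1,  g=1.

Satisfiable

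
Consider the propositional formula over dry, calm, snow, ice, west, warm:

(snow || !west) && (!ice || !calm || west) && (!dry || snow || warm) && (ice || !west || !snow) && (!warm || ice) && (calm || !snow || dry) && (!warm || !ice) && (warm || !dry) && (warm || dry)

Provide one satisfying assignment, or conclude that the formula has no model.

Try snow = true.
Try ice = true.
(!warm) alone gives warm = false.
(!dry) alone gives dry = false.
That conflicts with the unit clause (dry).
That branch fails; take ice = false instead.
(!west) alone gives west = false.
(!warm) alone gives warm = false.
(!dry) alone gives dry = false.
That conflicts with the unit clause (dry).
Either choice for ice ends in contradiction.
That branch fails; take snow = false instead.
(!west) alone gives west = false.
Try ice = false.
(!warm) alone gives warm = false.
(!dry) alone gives dry = false.
That conflicts with the unit clause (dry).
That branch fails; take ice = true instead.
(!calm) alone gives calm = false.
(!warm) alone gives warm = false.
(!dry) alone gives dry = false.
That conflicts with the unit clause (dry).
Either choice for ice ends in contradiction.
Either choice for snow ends in contradiction.

UNSATISFIABLE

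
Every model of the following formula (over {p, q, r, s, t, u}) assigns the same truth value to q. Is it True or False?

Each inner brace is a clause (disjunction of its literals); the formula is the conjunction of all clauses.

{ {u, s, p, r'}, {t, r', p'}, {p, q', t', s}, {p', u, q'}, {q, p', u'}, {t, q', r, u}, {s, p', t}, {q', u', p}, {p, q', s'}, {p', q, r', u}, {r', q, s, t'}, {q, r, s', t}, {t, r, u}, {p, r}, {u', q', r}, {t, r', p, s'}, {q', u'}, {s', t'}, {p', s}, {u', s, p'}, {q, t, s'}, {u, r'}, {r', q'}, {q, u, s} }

Suppose q = 1.
The clause (u') is unit, so u = 0.
The clause (p') is unit, so p = 0.
The clause (s') is unit, so s = 0.
The clause (r') is unit, so r = 0.
That conflicts with the unit clause (r).
So every satisfying assignment has q = False.

False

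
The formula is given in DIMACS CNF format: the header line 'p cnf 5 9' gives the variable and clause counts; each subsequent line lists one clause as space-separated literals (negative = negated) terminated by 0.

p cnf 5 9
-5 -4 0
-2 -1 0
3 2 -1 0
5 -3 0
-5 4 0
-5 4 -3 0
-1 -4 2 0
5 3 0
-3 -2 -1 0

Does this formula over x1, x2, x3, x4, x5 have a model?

Branch on x5: set x5 = False.
Unit clause (¬x3) forces x3 = False.
Now (x3) is unsatisfied and unit — conflict.
Backtrack on x5: now try x5 = True.
Unit clause (¬x4) forces x4 = False.
Now (x4) is unsatisfied and unit — conflict.
Both values of x5 lead to a conflict.
No assignment satisfies every clause.

Unsatisfiable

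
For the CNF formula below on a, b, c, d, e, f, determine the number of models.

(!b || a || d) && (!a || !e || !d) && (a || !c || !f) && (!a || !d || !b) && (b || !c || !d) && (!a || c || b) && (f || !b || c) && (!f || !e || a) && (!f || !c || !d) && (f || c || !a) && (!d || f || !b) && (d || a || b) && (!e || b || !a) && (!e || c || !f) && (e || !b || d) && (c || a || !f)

There are 2^6 = 64 truth assignments over (a, b, c, d, e, f).
Split on c. With c = true, the clauses containing c are satisfied and !c drops from the rest; 4 of the 2^5 = 32 assignments to the other variables satisfy what remains.
With c = false, by the same count on the reduced clause set, 2 assignments work.
Total: 4 + 2 = 6.

6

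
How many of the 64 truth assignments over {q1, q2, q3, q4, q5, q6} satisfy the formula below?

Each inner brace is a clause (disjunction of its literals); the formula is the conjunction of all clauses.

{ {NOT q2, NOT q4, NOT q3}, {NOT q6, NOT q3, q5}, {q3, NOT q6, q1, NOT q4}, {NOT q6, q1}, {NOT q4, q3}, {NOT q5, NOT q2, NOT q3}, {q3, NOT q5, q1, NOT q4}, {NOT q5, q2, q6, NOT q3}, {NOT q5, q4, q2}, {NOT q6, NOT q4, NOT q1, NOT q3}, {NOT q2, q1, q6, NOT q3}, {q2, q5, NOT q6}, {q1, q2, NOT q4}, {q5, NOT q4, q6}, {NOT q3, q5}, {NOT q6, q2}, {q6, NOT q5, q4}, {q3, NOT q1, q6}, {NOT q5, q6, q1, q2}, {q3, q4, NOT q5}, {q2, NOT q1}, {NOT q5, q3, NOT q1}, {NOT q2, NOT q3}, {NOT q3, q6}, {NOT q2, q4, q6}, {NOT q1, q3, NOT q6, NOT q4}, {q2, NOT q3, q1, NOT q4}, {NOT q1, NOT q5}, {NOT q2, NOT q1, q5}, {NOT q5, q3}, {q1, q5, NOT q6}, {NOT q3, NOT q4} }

1

There are 2^6 = 64 truth assignments over (q1, q2, q3, q4, q5, q6).
Split on q3. With q3 = true, the clauses containing q3 are satisfied and NOT q3 drops from the rest; 0 of the 2^5 = 32 assignments to the other variables satisfy what remains.
With q3 = false, by the same count on the reduced clause set, 1 assignment works.
(One model: q1=F, q2=F, q3=F, q4=F, q5=F, q6=F.)
Total: 0 + 1 = 1.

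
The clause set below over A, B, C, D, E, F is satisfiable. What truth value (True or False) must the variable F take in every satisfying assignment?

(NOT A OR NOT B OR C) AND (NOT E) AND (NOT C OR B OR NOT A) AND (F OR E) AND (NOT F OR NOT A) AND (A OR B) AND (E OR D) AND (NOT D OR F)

Suppose F = false.
(NOT E) alone gives E = false.
But (E) is also a unit clause — contradiction.
So every satisfying assignment has F = True.

True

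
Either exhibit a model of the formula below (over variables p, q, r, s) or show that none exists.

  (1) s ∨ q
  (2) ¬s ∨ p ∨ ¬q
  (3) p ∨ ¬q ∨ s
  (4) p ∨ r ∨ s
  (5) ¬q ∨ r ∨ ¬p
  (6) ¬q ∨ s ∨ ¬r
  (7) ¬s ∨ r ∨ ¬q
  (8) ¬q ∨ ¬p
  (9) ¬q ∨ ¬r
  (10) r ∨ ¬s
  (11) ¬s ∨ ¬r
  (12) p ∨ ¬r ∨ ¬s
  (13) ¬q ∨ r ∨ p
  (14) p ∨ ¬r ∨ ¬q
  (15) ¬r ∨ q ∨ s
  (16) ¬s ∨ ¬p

UNSATISFIABLE

Try s = True.
The clause (r) is unit, so r = True.
But (¬r) is also a unit clause — contradiction.
So s must be the other value — set s = False.
The clause (q) is unit, so q = True.
The clause (p) is unit, so p = True.
But (¬p) is also a unit clause — contradiction.
Neither s = True nor s = False works.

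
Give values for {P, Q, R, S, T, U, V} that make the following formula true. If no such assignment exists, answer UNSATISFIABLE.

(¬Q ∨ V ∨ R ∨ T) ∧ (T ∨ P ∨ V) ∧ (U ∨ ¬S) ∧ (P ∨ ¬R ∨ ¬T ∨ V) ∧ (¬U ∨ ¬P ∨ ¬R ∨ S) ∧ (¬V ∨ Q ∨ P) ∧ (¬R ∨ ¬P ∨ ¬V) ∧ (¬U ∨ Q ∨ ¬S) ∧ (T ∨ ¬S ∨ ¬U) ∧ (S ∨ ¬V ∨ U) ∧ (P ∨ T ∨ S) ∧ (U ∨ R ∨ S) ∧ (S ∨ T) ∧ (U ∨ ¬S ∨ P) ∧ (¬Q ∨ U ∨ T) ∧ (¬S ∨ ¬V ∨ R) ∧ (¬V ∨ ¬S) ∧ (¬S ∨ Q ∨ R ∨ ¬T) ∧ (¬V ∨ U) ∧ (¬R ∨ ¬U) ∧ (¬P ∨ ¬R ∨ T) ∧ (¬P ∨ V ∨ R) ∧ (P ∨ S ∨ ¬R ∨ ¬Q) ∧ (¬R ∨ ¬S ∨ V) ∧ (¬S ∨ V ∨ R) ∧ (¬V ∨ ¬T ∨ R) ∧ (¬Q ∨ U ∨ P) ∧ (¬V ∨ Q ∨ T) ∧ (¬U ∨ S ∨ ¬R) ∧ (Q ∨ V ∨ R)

Case U = True:
(¬R) alone gives R = False.
Case Q = True:
Case V = False:
(T) alone gives T = True.
(¬P) alone gives P = False.
(¬S) alone gives S = False.
Every clause now holds.

P ↦ False, Q ↦ True, R ↦ False, S ↦ False, T ↦ True, U ↦ True, V ↦ False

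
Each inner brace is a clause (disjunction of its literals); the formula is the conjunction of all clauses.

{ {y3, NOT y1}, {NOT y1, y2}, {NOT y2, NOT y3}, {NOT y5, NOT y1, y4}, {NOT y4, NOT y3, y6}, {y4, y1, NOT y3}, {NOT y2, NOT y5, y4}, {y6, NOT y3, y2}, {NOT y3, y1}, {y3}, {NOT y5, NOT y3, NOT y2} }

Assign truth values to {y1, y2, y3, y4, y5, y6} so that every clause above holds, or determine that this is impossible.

(y3) alone gives y3 = true.
(NOT y2) alone gives y2 = false.
(NOT y1) alone gives y1 = false.
That conflicts with the unit clause (y1).

UNSATISFIABLE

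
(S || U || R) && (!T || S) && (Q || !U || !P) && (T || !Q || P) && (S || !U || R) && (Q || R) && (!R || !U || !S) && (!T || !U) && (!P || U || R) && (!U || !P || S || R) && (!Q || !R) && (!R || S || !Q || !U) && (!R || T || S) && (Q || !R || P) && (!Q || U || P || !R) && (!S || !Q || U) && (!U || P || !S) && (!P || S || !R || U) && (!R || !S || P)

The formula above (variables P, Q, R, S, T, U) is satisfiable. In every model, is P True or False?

True

Suppose P = false.
Try T = false.
The clause (!Q) is unit, so Q = false.
The clause (R) is unit, so R = true.
That conflicts with the unit clause (!R).
Backtrack on T: now try T = true.
The clause (S) is unit, so S = true.
The clause (!U) is unit, so U = false.
The clause (!Q) is unit, so Q = false.
The clause (R) is unit, so R = true.
That conflicts with the unit clause (!R).
Both values of T lead to a conflict.
So every satisfying assignment has P = True.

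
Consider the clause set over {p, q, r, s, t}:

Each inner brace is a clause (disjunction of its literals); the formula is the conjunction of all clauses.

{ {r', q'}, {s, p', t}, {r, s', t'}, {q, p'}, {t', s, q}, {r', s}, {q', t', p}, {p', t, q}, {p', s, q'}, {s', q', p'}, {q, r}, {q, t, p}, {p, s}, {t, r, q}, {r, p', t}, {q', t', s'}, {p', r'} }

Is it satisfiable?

Yes, satisfiable

Branch on r: set r = 0.
(q) alone gives q = 1.
Branch on s: set s = 1.
(t') alone gives t = 0.
(p') alone gives p = 0.
This assignment satisfies each clause.
A satisfying assignment: p=0; q=1; r=0; s=1; t=0.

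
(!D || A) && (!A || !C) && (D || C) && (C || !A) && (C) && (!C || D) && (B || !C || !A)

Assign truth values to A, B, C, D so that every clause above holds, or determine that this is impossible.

Unit clause (C) forces C = true.
Unit clause (!A) forces A = false.
Unit clause (!D) forces D = false.
Now (D) is unsatisfied and unit — conflict.

UNSATISFIABLE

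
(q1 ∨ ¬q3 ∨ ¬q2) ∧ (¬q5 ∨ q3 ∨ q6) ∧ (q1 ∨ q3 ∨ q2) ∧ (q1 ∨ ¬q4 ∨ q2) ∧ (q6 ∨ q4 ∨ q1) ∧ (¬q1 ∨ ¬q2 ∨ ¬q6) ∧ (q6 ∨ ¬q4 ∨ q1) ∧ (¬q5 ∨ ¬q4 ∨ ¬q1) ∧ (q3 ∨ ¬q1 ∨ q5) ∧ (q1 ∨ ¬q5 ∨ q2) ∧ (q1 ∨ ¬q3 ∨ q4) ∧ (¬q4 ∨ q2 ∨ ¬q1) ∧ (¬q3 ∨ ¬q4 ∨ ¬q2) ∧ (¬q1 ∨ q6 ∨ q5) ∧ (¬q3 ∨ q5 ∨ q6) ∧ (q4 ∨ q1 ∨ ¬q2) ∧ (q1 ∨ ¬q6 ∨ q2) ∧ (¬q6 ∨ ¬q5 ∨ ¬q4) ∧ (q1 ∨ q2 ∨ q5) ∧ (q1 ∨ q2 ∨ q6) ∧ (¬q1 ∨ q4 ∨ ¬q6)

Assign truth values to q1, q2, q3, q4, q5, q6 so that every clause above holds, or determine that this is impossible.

q1 ↦ False,  q2 ↦ True,  q3 ↦ False,  q4 ↦ True,  q5 ↦ False,  q6 ↦ True

Suppose q1 = False.
Suppose q3 = False.
From the singleton clause (q2), q2 = True.
From the singleton clause (q4), q4 = True.
From the singleton clause (q6), q6 = True.
From the singleton clause (¬q5), q5 = False.
This assignment satisfies each clause.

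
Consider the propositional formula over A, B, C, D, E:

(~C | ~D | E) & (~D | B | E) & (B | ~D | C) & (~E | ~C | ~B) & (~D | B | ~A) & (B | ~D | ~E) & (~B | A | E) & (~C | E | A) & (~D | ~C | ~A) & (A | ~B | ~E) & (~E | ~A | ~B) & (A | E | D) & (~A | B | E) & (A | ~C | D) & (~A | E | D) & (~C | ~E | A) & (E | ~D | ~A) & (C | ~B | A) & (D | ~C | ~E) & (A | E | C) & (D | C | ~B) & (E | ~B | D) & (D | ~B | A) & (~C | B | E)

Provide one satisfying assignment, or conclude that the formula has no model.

A: 0,  B: 0,  C: 0,  D: 0,  E: 1

Branch on C: set C = 0.
Branch on B: set B = 0.
The clause (~D) is unit, so D = 0.
Branch on A: set A = 0.
The clause (E) is unit, so E = 1.
Every clause now holds.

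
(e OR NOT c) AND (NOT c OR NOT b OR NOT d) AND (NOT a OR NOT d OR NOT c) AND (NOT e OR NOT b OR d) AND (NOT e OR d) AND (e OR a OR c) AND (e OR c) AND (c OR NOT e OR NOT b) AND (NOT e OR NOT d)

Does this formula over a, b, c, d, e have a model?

No

Branch on e: set e = true.
The clause (d) is unit, so d = true.
That conflicts with the unit clause (NOT d).
Undo e and try e = false.
The clause (NOT c) is unit, so c = false.
That conflicts with the unit clause (c).
Neither e = true nor e = false works.
No assignment satisfies every clause.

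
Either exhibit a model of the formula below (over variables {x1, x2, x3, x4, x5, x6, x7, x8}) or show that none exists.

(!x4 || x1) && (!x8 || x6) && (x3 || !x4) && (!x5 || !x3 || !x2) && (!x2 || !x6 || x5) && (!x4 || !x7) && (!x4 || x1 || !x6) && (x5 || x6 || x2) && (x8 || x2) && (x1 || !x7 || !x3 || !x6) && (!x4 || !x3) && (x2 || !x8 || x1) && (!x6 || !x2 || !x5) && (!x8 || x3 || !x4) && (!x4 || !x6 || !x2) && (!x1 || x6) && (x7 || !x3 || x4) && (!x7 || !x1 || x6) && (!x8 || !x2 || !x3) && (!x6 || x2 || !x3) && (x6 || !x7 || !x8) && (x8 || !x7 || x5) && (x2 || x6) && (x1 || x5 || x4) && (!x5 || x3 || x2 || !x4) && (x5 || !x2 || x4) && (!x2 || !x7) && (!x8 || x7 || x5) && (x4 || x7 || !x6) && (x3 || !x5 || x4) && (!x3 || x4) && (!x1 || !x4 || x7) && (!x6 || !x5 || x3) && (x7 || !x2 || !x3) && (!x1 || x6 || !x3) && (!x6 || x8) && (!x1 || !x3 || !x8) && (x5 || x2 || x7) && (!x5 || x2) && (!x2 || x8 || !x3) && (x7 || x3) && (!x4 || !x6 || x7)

x1 ↦ true, x2 ↦ false, x3 ↦ false, x4 ↦ false, x5 ↦ false, x6 ↦ true, x7 ↦ true, x8 ↦ true

Case x4 = false:
(!x3) alone gives x3 = false.
(!x5) alone gives x5 = false.
(x1) alone gives x1 = true.
(x6) alone gives x6 = true.
(!x2) alone gives x2 = false.
(x8) alone gives x8 = true.
(x7) alone gives x7 = true.
Every clause now holds.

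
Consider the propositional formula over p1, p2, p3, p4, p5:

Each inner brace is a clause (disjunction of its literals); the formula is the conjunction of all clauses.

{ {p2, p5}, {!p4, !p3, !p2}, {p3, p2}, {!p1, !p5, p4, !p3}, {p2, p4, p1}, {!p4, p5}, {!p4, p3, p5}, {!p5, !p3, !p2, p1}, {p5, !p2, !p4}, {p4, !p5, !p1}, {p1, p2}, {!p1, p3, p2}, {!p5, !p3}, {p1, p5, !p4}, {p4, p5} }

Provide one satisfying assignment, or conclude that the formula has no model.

p1=false,  p2=true,  p3=false,  p4=true,  p5=true

Branch on p2: set p2 = true.
Branch on p4: set p4 = true.
(!p3) alone gives p3 = false.
(p5) alone gives p5 = true.
All clauses hold; p1 can take either value.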